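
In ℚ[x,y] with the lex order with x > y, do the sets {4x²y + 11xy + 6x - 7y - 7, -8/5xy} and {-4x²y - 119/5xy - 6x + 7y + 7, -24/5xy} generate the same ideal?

Yes, the ideals are equal.

For a fixed monomial order, each ideal has a unique reduced Gröbner basis; comparing bases decides equality.
Buchberger on the first generating set:
f_1 = 4x²y + 11xy + 6x - 7y - 7, LT = x²y.
f_2 = -8/5xy, LT = xy.

S(f_1,f_2): lcm = x²y. S = 11/4xy + 3/2x - 7/4y - 7/4.
  leading term xy: subtract (-55/32)·f_2 from 11/4xy + 3/2x - 7/4y - 7/4 → 3/2x - 7/4y - 7/4
  leading term x: no divisor's leading term divides it; move 3/2x to the remainder.
  leading term y: no divisor's leading term divides it; move -7/4y to the remainder.
  leading term 1: no divisor's leading term divides it; move -7/4 to the remainder.
  remainder 3/2x - 7/4y - 7/4 ≠ 0; add g_3 = 3/2x - 7/4y - 7/4 to the basis.

S(f_2,g_3): lcm = xy. S = 7/6y² + 7/6y.
  leading term y²: no divisor's leading term divides it; move 7/6y² to the remainder.
  leading term y: no divisor's leading term divides it; move 7/6y to the remainder.
  remainder 7/6y² + 7/6y ≠ 0; add g_4 = 7/6y² + 7/6y to the basis.

The other S-polynomials (S(f_1,g_3), S(f_1,g_4), S(f_2,g_4), S(g_3,g_4)) all reduce to 0 modulo the current basis, so we have a Gröbner basis.
Inter-reduce: drop elements whose leading term is divisible by another's, tail-reduce, and make monic.
Reduced Gröbner basis: {x - 7/6y - 7/6, y² + y}.

Buchberger on the second generating set:
h_1 = -4x²y - 119/5xy - 6x + 7y + 7, LT = x²y.
h_2 = -24/5xy, LT = xy.

S(h_1,h_2): lcm = x²y. S = 119/20xy + 3/2x - 7/4y - 7/4.
  leading term xy: subtract (-119/96)·h_2 from 119/20xy + 3/2x - 7/4y - 7/4 → 3/2x - 7/4y - 7/4
  leading term x: no divisor's leading term divides it; move 3/2x to the remainder.
  leading term y: no divisor's leading term divides it; move -7/4y to the remainder.
  leading term 1: no divisor's leading term divides it; move -7/4 to the remainder.
  remainder 3/2x - 7/4y - 7/4 ≠ 0; add k_3 = 3/2x - 7/4y - 7/4 to the basis.

S(h_2,k_3): lcm = xy. S = 7/6y² + 7/6y.
  leading term y²: no divisor's leading term divides it; move 7/6y² to the remainder.
  leading term y: no divisor's leading term divides it; move 7/6y to the remainder.
  remainder 7/6y² + 7/6y ≠ 0; add k_4 = 7/6y² + 7/6y to the basis.

The other S-polynomials (S(h_1,k_3), S(h_1,k_4), S(h_2,k_4), S(k_3,k_4)) all reduce to 0 modulo the current basis, so we have a Gröbner basis.
Inter-reduce: drop elements whose leading term is divisible by another's, tail-reduce, and make monic.
Reduced Gröbner basis: {x - 7/6y - 7/6, y² + y}.

Same reduced basis, so the two generating sets span the same ideal.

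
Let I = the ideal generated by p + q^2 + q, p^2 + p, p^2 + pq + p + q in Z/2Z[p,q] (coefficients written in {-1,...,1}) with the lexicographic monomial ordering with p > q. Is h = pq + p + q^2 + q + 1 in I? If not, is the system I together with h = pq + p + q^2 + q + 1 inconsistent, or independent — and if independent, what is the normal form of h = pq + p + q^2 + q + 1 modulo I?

First compute the reduced Gröbner basis of I by Buchberger's algorithm.
f_1 = p + q^2 + q, LT = p.
f_2 = p^2 + p, LT = p^2.
f_3 = p^2 + pq + p + q, LT = p^2.

S(f_1,f_2): lcm = p^2. S = pq^2 + pq + p.
  leading term pq^2: subtract (q^2)·f_1 from pq^2 + pq + p → pq + p + q^4 + q^3
  leading term pq: subtract (q)·f_1 from pq + p + q^4 + q^3 → p + q^4 + q^2
  leading term p: subtract (1)·f_1 from p + q^4 + q^2 → q^4 + q
  leading term q^4: no divisor's leading term divides it; move q^4 to the remainder.
  leading term q: no divisor's leading term divides it; move q to the remainder.
  remainder q^4 + q ≠ 0; add k_4 = q^4 + q to the basis.

S(f_1,f_3): lcm = p^2. S = pq^2 + p + q.
  leading term pq^2: subtract (q^2)·f_1 from pq^2 + p + q → p + q^4 + q^3 + q
  leading term p: subtract (1)·f_1 from p + q^4 + q^3 + q → q^4 + q^3 + q^2
  leading term q^4: subtract (1)·k_4 from q^4 + q^3 + q^2 → q^3 + q^2 + q
  leading term q^3: no divisor's leading term divides it; move q^3 to the remainder.
  leading term q^2: no divisor's leading term divides it; move q^2 to the remainder.
  leading term q: no divisor's leading term divides it; move q to the remainder.
  remainder q^3 + q^2 + q ≠ 0; add k_5 = q^3 + q^2 + q to the basis.

The other S-polynomials (S(f_2,f_3), S(f_1,k_4), S(f_2,k_4), S(f_3,k_4), S(f_1,k_5), S(f_2,k_5), S(f_3,k_5), S(k_4,k_5)) all reduce to 0 modulo the current basis, so we have a Gröbner basis.
Inter-reduce: drop elements whose leading term is divisible by another's, tail-reduce, and make monic.
Reduced Gröbner basis: {p + q^2 + q, q^3 + q^2 + q}.
Label its elements g_1 = p + q^2 + q, g_2 = q^3 + q^2 + q.

Reduce h = pq + p + q^2 + q + 1 modulo G:
  leading term pq: subtract (q)·g_1 from pq + p + q^2 + q + 1 → p + q^3 + q + 1
  leading term p: subtract (1)·g_1 from p + q^3 + q + 1 → q^3 + q^2 + 1
  leading term q^3: subtract (1)·g_2 from q^3 + q^2 + 1 → q + 1
  leading term q: no divisor's leading term divides it; move q to the remainder.
  leading term 1: no divisor's leading term divides it; move 1 to the remainder.
  normal form = q + 1.
The normal form is nonzero, so h ∉ I. Since h minus its normal form lies in I, I + (h) = I + (r) where r = q + 1; decide whether this ideal is the whole ring.
Run Buchberger on G together with r (pairs among the g_i already reduce to 0 since G is a Gröbner basis):
g_1 = p + q^2 + q, LT = p.
g_2 = q^3 + q^2 + q, LT = q^3.
r = q + 1, LT = q.

S(g_2,r): lcm = q^3. S = q.
  leading term q: subtract (1)·r from q → 1
  leading term 1: no divisor's leading term divides it; move 1 to the remainder.
  remainder 1 ≠ 0; add m_4 = 1 to the basis.

The other S-polynomials (S(g_1,g_2), S(g_1,r), S(g_1,m_4), S(g_2,m_4), S(r,m_4)) all reduce to 0 modulo the current basis, so we have a Gröbner basis.
Inter-reduce: drop elements whose leading term is divisible by another's, tail-reduce, and make monic.
Reduced Gröbner basis: {1}.
The reduced Gröbner basis of I + (h) is {1}: the ideal is the whole ring, so the enlarged system has no common solution — adjoining h is inconsistent.

The remainder on division by a Gröbner basis is unique — it is the normal form.

Adjoining pq + p + q^2 + q + 1 makes the ideal the whole ring: the system is inconsistent.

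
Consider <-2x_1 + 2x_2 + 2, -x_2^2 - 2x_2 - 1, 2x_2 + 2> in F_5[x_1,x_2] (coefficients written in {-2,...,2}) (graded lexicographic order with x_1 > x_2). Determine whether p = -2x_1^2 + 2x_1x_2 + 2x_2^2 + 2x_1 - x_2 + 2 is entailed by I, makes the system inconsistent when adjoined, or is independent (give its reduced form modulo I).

-2x_1^2 + 2x_1x_2 + 2x_2^2 + 2x_1 - x_2 + 2 lies in I (it reduces to 0).

First compute the reduced Gröbner basis of I by Buchberger's algorithm.
f_1 = -2x_1 + 2x_2 + 2, LT = x_1.
f_2 = -x_2^2 - 2x_2 - 1, LT = x_2^2.
f_3 = 2x_2 + 2, LT = x_2.

The S-polynomials (S(f_1,f_2), S(f_1,f_3), S(f_2,f_3)) all reduce to 0 modulo the current basis, so we have a Gröbner basis.
Inter-reduce: drop elements whose leading term is divisible by another's, tail-reduce, and make monic.
Reduced Gröbner basis: {x_1, x_2 + 1}.
Label its elements g_1 = x_1, g_2 = x_2 + 1.

Reduce p = -2x_1^2 + 2x_1x_2 + 2x_2^2 + 2x_1 - x_2 + 2 modulo G:
  leading term x_1^2: subtract (-2x_1)·g_1 from -2x_1^2 + 2x_1x_2 + 2x_2^2 + 2x_1 - x_2 + 2 → 2x_1x_2 + 2x_2^2 + 2x_1 - x_2 + 2
  leading term x_1x_2: subtract (2x_2)·g_1 from 2x_1x_2 + 2x_2^2 + 2x_1 - x_2 + 2 → 2x_2^2 + 2x_1 - x_2 + 2
  leading term x_2^2: subtract (2x_2)·g_2 from 2x_2^2 + 2x_1 - x_2 + 2 → 2x_1 + 2x_2 + 2
  leading term x_1: subtract (2)·g_1 from 2x_1 + 2x_2 + 2 → 2x_2 + 2
  leading term x_2: subtract (2)·g_2 from 2x_2 + 2 → 0
  normal form = 0.
Since the normal form is 0, p ∈ I.

The remainder on division by a Gröbner basis is unique — it is the normal form.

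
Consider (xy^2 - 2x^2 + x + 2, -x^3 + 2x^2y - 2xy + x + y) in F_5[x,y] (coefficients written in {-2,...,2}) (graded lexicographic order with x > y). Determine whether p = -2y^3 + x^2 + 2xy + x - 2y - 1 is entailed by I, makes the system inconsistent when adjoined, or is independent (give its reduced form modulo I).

First compute the reduced Gröbner basis of I by Buchberger's algorithm.
f_1 = xy^2 - 2x^2 + x + 2, LT = xy^2.
f_2 = -x^3 + 2x^2y - 2xy + x + y, LT = x^3.

S(f_1,f_2): lcm = x^3y^2. S = 2x^2y^3 - 2x^4 - 2xy^3 + x^3 + xy^2 + y^3 + 2x^2.
  leading term x^2y^3: subtract (2xy)·f_1 from 2x^2y^3 - 2x^4 - 2xy^3 + x^3 + xy^2 + y^3 + 2x^2 → -2x^4 - x^3y - 2xy^3 + x^3 - 2x^2y + xy^2 + y^3 + 2x^2 + xy
  leading term x^4: subtract (2x)·f_2 from -2x^4 - x^3y - 2xy^3 + x^3 - 2x^2y + xy^2 + y^3 + 2x^2 + xy → -2xy^3 + x^3 + 2x^2y + xy^2 + y^3 - xy
  leading term xy^3: subtract (-2y)·f_1 from -2xy^3 + x^3 + 2x^2y + xy^2 + y^3 - xy → x^3 - 2x^2y + xy^2 + y^3 + xy - y
  leading term x^3: subtract (-1)·f_2 from x^3 - 2x^2y + xy^2 + y^3 + xy - y → xy^2 + y^3 - xy + x
  leading term xy^2: subtract (1)·f_1 from xy^2 + y^3 - xy + x → y^3 + 2x^2 - xy - 2
  leading term y^3: no divisor's leading term divides it; move y^3 to the remainder.
  leading term x^2: no divisor's leading term divides it; move 2x^2 to the remainder.
  leading term xy: no divisor's leading term divides it; move -xy to the remainder.
  leading term 1: no divisor's leading term divides it; move -2 to the remainder.
  remainder y^3 + 2x^2 - xy - 2 ≠ 0; add h_3 = y^3 + 2x^2 - xy - 2 to the basis.

The other S-polynomials (S(f_1,h_3), S(f_2,h_3)) all reduce to 0 modulo the current basis, so we have a Gröbner basis.
Inter-reduce: drop elements whose leading term is divisible by another's, tail-reduce, and make monic.
Reduced Gröbner basis: {x^3 - 2x^2y + 2xy - x - y, xy^2 - 2x^2 + x + 2, y^3 + 2x^2 - xy - 2}.
Label its elements g_1 = x^3 - 2x^2y + 2xy - x - y, g_2 = xy^2 - 2x^2 + x + 2, g_3 = y^3 + 2x^2 - xy - 2.

Reduce p = -2y^3 + x^2 + 2xy + x - 2y - 1 modulo G:
  leading term y^3: subtract (-2)·g_3 from -2y^3 + x^2 + 2xy + x - 2y - 1 → x - 2y
  leading term x: no divisor's leading term divides it; move x to the remainder.
  leading term y: no divisor's leading term divides it; move -2y to the remainder.
  normal form = x - 2y.
The normal form is nonzero, so p ∉ I. Since p minus its normal form lies in I, I + (p) = I + (r) where r = x - 2y; decide whether this ideal is the whole ring.
Run Buchberger on G together with r (pairs among the g_i already reduce to 0 since G is a Gröbner basis):
g_1 = x^3 - 2x^2y + 2xy - x - y, LT = x^3.
g_2 = xy^2 - 2x^2 + x + 2, LT = xy^2.
g_3 = y^3 + 2x^2 - xy - 2, LT = y^3.
r = x - 2y, LT = x.

S(g_1,r): lcm = x^3. S = 2xy - x - y.
  leading term xy: subtract (2y)·r from 2xy - x - y → -y^2 - x - y
  leading term y^2: no divisor's leading term divides it; move -y^2 to the remainder.
  leading term x: subtract (-1)·r from -x - y → 2y
  leading term y: no divisor's leading term divides it; move 2y to the remainder.
  remainder -y^2 + 2y ≠ 0; add m_5 = -y^2 + 2y to the basis.

S(g_2,r): lcm = xy^2. S = 2y^3 - 2x^2 + x + 2.
  leading term y^3: subtract (2)·g_3 from 2y^3 - 2x^2 + x + 2 → -x^2 + 2xy + x + 1
  leading term x^2: subtract (-x)·r from -x^2 + 2xy + x + 1 → x + 1
  leading term x: subtract (1)·r from x + 1 → 2y + 1
  leading term y: no divisor's leading term divides it; move 2y to the remainder.
  leading term 1: no divisor's leading term divides it; move 1 to the remainder.
  remainder 2y + 1 ≠ 0; add m_6 = 2y + 1 to the basis.

The other S-polynomials (S(g_1,g_2), S(g_1,g_3), S(g_2,g_3), S(g_3,r), S(g_1,m_5), S(g_2,m_5), S(g_3,m_5), S(r,m_5), S(g_1,m_6), S(g_2,m_6), S(g_3,m_6), S(r,m_6), S(m_5,m_6)) all reduce to 0 modulo the current basis, so we have a Gröbner basis.
Inter-reduce: drop elements whose leading term is divisible by another's, tail-reduce, and make monic.
Reduced Gröbner basis: {x + 1, y - 2}.
The reduced Gröbner basis of I + (p) is {x + 1, y - 2} ≠ {1}, a proper ideal, so the enlarged system stays consistent: p is independent of I, with normal form x - 2y.

-2y^3 + x^2 + 2xy + x - 2y - 1 is independent of I; its normal form modulo I is x - 2y.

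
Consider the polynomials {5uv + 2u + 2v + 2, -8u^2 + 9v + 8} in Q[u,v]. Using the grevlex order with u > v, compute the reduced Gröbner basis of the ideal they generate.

f_1 = 5uv + 2u + 2v + 2, LT = uv.
f_2 = -8u^2 + 9v + 8, LT = u^2.

S(f_1,f_2): lcm = u^2v. S = 2/5u^2 + 2/5uv + 9/8v^2 + 2/5u + v.
  reduce S modulo (f_1, f_2):
  remainder 9/8v^2 + 6/25u + 129/100v + 6/25 ≠ 0; add g_3 = 9/8v^2 + 6/25u + 129/100v + 6/25 to the basis.

The other S-polynomials (S(f_1,g_3), S(f_2,g_3)) all reduce to 0 modulo the current basis, so we have a Gröbner basis.

G = {u^2 - 9/8v - 1, uv + 2/5u + 2/5v + 2/5, v^2 + 16/75u + 86/75v + 16/75}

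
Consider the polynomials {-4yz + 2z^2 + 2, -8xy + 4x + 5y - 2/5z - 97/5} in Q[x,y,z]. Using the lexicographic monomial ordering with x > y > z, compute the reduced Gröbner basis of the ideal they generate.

G = {xy - 1/2x - 5/8y + 1/20z + 97/40, xz^2 - xz + x - 21/40z^2 + 97/20z - 5/8, yz - 1/2z^2 - 1/2}

f_1 = -4yz + 2z^2 + 2, LT = yz.
f_2 = -8xy + 4x + 5y - 2/5z - 97/5, LT = xy.

S(f_1,f_2): lcm = xyz. S = -1/2xz^2 + 1/2xz - 1/2x + 5/8yz - 1/20z^2 - 97/40z.
  leading term xz^2: no divisor's leading term divides it; move -1/2xz^2 to the remainder.
  leading term xz: no divisor's leading term divides it; move 1/2xz to the remainder.
  leading term x: no divisor's leading term divides it; move -1/2x to the remainder.
  leading term yz: subtract (-5/32)·f_1 from 5/8yz - 1/20z^2 - 97/40z → 21/80z^2 - 97/40z + 5/16
  leading term z^2: no divisor's leading term divides it; move 21/80z^2 to the remainder.
  leading term z: no divisor's leading term divides it; move -97/40z to the remainder.
  leading term 1: no divisor's leading term divides it; move 5/16 to the remainder.
  remainder -1/2xz^2 + 1/2xz - 1/2x + 21/80z^2 - 97/40z + 5/16 ≠ 0; add g_3 = -1/2xz^2 + 1/2xz - 1/2x + 21/80z^2 - 97/40z + 5/16 to the basis.

S(f_1,g_3): lcm = xyz^2. S = xyz - xy - 1/2xz^3 - 1/2xz + 21/40yz^2 - 97/20yz + 5/8y.
  leading term xyz: subtract (-1/4x)·f_1 from xyz - xy - 1/2xz^3 - 1/2xz + 21/40yz^2 - 97/20yz + 5/8y → -xy - 1/2xz^3 + 1/2xz^2 - 1/2xz + 1/2x + 21/40yz^2 - 97/20yz + 5/8y
  leading term xy: subtract (1/8)·f_2 from -xy - 1/2xz^3 + 1/2xz^2 - 1/2xz + 1/2x + 21/40yz^2 - 97/20yz + 5/8y → -1/2xz^3 + 1/2xz^2 - 1/2xz + 21/40yz^2 - 97/20yz + 1/20z + 97/40
  leading term xz^3: subtract (z)·g_3 from -1/2xz^3 + 1/2xz^2 - 1/2xz + 21/40yz^2 - 97/20yz + 1/20z + 97/40 → 21/40yz^2 - 97/20yz - 21/80z^3 + 97/40z^2 - 21/80z + 97/40
  leading term yz^2: subtract (-21/160z)·f_1 from 21/40yz^2 - 97/20yz - 21/80z^3 + 97/40z^2 - 21/80z + 97/40 → -97/20yz + 97/40z^2 + 97/40
  leading term yz: subtract (97/80)·f_1 from -97/20yz + 97/40z^2 + 97/40 → 0
  remainder 0.

S(f_2,g_3): lcm = xyz^2. S = xyz - xy - 1/2xz^2 - 1/10yz^2 - 97/20yz + 5/8y + 1/20z^3 + 97/40z^2.
  leading term xyz: subtract (-1/4x)·f_1 from xyz - xy - 1/2xz^2 - 1/10yz^2 - 97/20yz + 5/8y + 1/20z^3 + 97/40z^2 → -xy + 1/2x - 1/10yz^2 - 97/20yz + 5/8y + 1/20z^3 + 97/40z^2
  leading term xy: subtract (1/8)·f_2 from -xy + 1/2x - 1/10yz^2 - 97/20yz + 5/8y + 1/20z^3 + 97/40z^2 → -1/10yz^2 - 97/20yz + 1/20z^3 + 97/40z^2 + 1/20z + 97/40
  leading term yz^2: subtract (1/40z)·f_1 from -1/10yz^2 - 97/20yz + 1/20z^3 + 97/40z^2 + 1/20z + 97/40 → -97/20yz + 97/40z^2 + 97/40
  leading term yz: subtract (97/80)·f_1 from -97/20yz + 97/40z^2 + 97/40 → 0
  remainder 0.

Every S-polynomial of the final basis reduces to 0, so we have a Gröbner basis.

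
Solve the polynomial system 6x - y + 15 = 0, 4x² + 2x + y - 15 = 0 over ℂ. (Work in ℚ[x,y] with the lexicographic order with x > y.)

Compute a lex Gröbner basis by Buchberger's algorithm.
f_1 = 6x - y + 15, LT = x.
f_2 = 4x² + 2x + y - 15, LT = x².

S(f_1,f_2): lcm = x². S = -⅙xy + 2x - ¼y + 15/4.
  leading term xy: subtract (-1/36y)·f_1 from -⅙xy + 2x - ¼y + 15/4 → 2x - 1/36y² + ⅙y + 15/4
  leading term x: subtract (⅓)·f_1 from 2x - 1/36y² + ⅙y + 15/4 → -1/36y² + ½y - 5/4
  leading term y²: no divisor's leading term divides it; move -1/36y² to the remainder.
  leading term y: no divisor's leading term divides it; move ½y to the remainder.
  leading term 1: no divisor's leading term divides it; move -5/4 to the remainder.
  remainder -1/36y² + ½y - 5/4 ≠ 0; add h_3 = -1/36y² + ½y - 5/4 to the basis.

The other S-polynomials (S(f_1,h_3), S(f_2,h_3)) all reduce to 0 modulo the current basis, so we have a Gröbner basis.
Inter-reduce: drop elements whose leading term is divisible by another's, tail-reduce, and make monic.
Reduced Gröbner basis: {x - ⅙y + 5/2, y² - 18y + 45}.

The lex basis is triangular: the last element involves only y. Solving y² - 18y + 45 = 0 gives y ∈ {3, 15}; substituting each value into the earlier elements determines the remaining variables.
  y = 3: the earlier basis element becomes x + 2 = 0, giving x = -2 — point (-2, 3).
  y = 15: the earlier basis element becomes x = 0, giving x = 0 — point (0, 15).
Each listed point satisfies every original equation (direct substitution).

{(-2, 3), (0, 15)}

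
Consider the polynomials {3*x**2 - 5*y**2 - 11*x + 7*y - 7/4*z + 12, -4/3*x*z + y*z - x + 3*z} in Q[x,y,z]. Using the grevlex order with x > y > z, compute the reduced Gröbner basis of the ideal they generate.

G = {y**2*z + 27/53*x*y + 60/53*y**2 - 142/53*y*z + 28/53*z**2 + 81/53*x - 84/53*y - 18/53*z - 144/53, x**2 - 5/3*y**2 - 11/3*x + 7/3*y - 7/12*z + 4, x*z - 3/4*y*z + 3/4*x - 9/4*z}

This is the nonlinear analogue of row-reducing a linear system.

f_1 = 3*x**2 - 5*y**2 - 11*x + 7*y - 7/4*z + 12, LT = x**2.
f_2 = -4/3*x*z + y*z - x + 3*z, LT = x*z.

S(f_1,f_2): lcm = x**2*z. S = 3/4*x*y*z - 5/3*y**2*z - 3/4*x**2 - 17/12*x*z + 7/3*y*z - 7/12*z**2 + 4*z.
  leading term x*y*z: subtract (-9/16*y)·f_2 from 3/4*x*y*z - 5/3*y**2*z - 3/4*x**2 - 17/12*x*z + 7/3*y*z - 7/12*z**2 + 4*z → -53/48*y**2*z - 3/4*x**2 - 9/16*x*y - 17/12*x*z + 193/48*y*z - 7/12*z**2 + 4*z
  leading term y**2*z: no divisor's leading term divides it; move -53/48*y**2*z to the remainder.
  leading term x**2: subtract (-1/4)·f_1 from -3/4*x**2 - 9/16*x*y - 17/12*x*z + 193/48*y*z - 7/12*z**2 + 4*z → -9/16*x*y - 5/4*y**2 - 17/12*x*z + 193/48*y*z - 7/12*z**2 - 11/4*x + 7/4*y + 57/16*z + 3
  leading term x*y: no divisor's leading term divides it; move -9/16*x*y to the remainder.
  leading term y**2: no divisor's leading term divides it; move -5/4*y**2 to the remainder.
  leading term x*z: subtract (17/16)·f_2 from -17/12*x*z + 193/48*y*z - 7/12*z**2 - 11/4*x + 7/4*y + 57/16*z + 3 → 71/24*y*z - 7/12*z**2 - 27/16*x + 7/4*y + 3/8*z + 3
  leading term y*z: no divisor's leading term divides it; move 71/24*y*z to the remainder.
  leading term z**2: no divisor's leading term divides it; move -7/12*z**2 to the remainder.
  leading term x: no divisor's leading term divides it; move -27/16*x to the remainder.
  leading term y: no divisor's leading term divides it; move 7/4*y to the remainder.
  leading term z: no divisor's leading term divides it; move 3/8*z to the remainder.
  leading term 1: no divisor's leading term divides it; move 3 to the remainder.
  remainder -53/48*y**2*z - 9/16*x*y - 5/4*y**2 + 71/24*y*z - 7/12*z**2 - 27/16*x + 7/4*y + 3/8*z + 3 ≠ 0; add g_3 = -53/48*y**2*z - 9/16*x*y - 5/4*y**2 + 71/24*y*z - 7/12*z**2 - 27/16*x + 7/4*y + 3/8*z + 3 to the basis.

S(f_1,g_3): leading monomials are coprime, so the S-polynomial reduces to 0 (Buchberger's first criterion).
S(f_2,g_3): lcm = x*y**2*z. S = -3/4*y**3*z - 27/53*x**2*y - 81/212*x*y**2 + 142/53*x*y*z - 9/4*y**2*z - 28/53*x*z**2 - 81/53*x**2 + 84/53*x*y + 18/53*x*z + 144/53*x.
  leading term y**3*z: subtract (36/53*y)·g_3 from -3/4*y**3*z - 27/53*x**2*y - 81/212*x*y**2 + 142/53*x*y*z - 9/4*y**2*z - 28/53*x*z**2 - 81/53*x**2 + 84/53*x*y + 18/53*x*z + 144/53*x → -27/53*x**2*y + 45/53*y**3 + 142/53*x*y*z - 903/212*y**2*z - 28/53*x*z**2 + 21/53*y*z**2 - 81/53*x**2 + 579/212*x*y - 63/53*y**2 + 18/53*x*z - 27/106*y*z + 144/53*x - 108/53*y
  leading term x**2*y: subtract (-9/53*y)·f_1 from -27/53*x**2*y + 45/53*y**3 + 142/53*x*y*z - 903/212*y**2*z - 28/53*x*z**2 + 21/53*y*z**2 - 81/53*x**2 + 579/212*x*y - 63/53*y**2 + 18/53*x*z - 27/106*y*z + 144/53*x - 108/53*y → 142/53*x*y*z - 903/212*y**2*z - 28/53*x*z**2 + 21/53*y*z**2 - 81/53*x**2 + 183/212*x*y + 18/53*x*z - 117/212*y*z + 144/53*x
  leading term x*y*z: subtract (-213/106*y)·f_2 from 142/53*x*y*z - 903/212*y**2*z - 28/53*x*z**2 + 21/53*y*z**2 - 81/53*x**2 + 183/212*x*y + 18/53*x*z - 117/212*y*z + 144/53*x → -9/4*y**2*z - 28/53*x*z**2 + 21/53*y*z**2 - 81/53*x**2 - 243/212*x*y + 18/53*x*z + 1161/212*y*z + 144/53*x
  leading term y**2*z: subtract (108/53)·g_3 from -9/4*y**2*z - 28/53*x*z**2 + 21/53*y*z**2 - 81/53*x**2 - 243/212*x*y + 18/53*x*z + 1161/212*y*z + 144/53*x → -28/53*x*z**2 + 21/53*y*z**2 - 81/53*x**2 + 135/53*y**2 + 18/53*x*z - 117/212*y*z + 63/53*z**2 + 1305/212*x - 189/53*y - 81/106*z - 324/53
  leading term x*z**2: subtract (21/53*z)·f_2 from -28/53*x*z**2 + 21/53*y*z**2 - 81/53*x**2 + 135/53*y**2 + 18/53*x*z - 117/212*y*z + 63/53*z**2 + 1305/212*x - 189/53*y - 81/106*z - 324/53 → -81/53*x**2 + 135/53*y**2 + 39/53*x*z - 117/212*y*z + 1305/212*x - 189/53*y - 81/106*z - 324/53
  leading term x**2: subtract (-27/53)·f_1 from -81/53*x**2 + 135/53*y**2 + 39/53*x*z - 117/212*y*z + 1305/212*x - 189/53*y - 81/106*z - 324/53 → 39/53*x*z - 117/212*y*z + 117/212*x - 351/212*z
  leading term x*z: subtract (-117/212)·f_2 from 39/53*x*z - 117/212*y*z + 117/212*x - 351/212*z → 0
  remainder 0.

Every S-polynomial of the final basis reduces to 0, so we have a Gröbner basis.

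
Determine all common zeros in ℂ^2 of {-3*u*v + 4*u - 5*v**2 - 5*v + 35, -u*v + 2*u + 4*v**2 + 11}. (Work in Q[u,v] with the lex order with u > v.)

{(-5, -1), (-341/34 + 387*I/34, 19/17 - 9*I/17), (-341/34 - 387*I/34, 19/17 + 9*I/17)}

Compute a lex Gröbner basis by Buchberger's algorithm.
f_1 = -3*u*v + 4*u - 5*v**2 - 5*v + 35, LT = u*v.
f_2 = -u*v + 2*u + 4*v**2 + 11, LT = u*v.

S(f_1,f_2): lcm = u*v. S = 2/3*u + 17/3*v**2 + 5/3*v - 2/3.
  leading term u: no divisor's leading term divides it; move 2/3*u to the remainder.
  leading term v**2: no divisor's leading term divides it; move 17/3*v**2 to the remainder.
  leading term v: no divisor's leading term divides it; move 5/3*v to the remainder.
  leading term 1: no divisor's leading term divides it; move -2/3 to the remainder.
  remainder 2/3*u + 17/3*v**2 + 5/3*v - 2/3 ≠ 0; add h_3 = 2/3*u + 17/3*v**2 + 5/3*v - 2/3 to the basis.

S(f_1,h_3): lcm = u*v. S = -4/3*u - 17/2*v**3 - 5/6*v**2 + 8/3*v - 35/3.
  leading term u: subtract (-2)·h_3 from -4/3*u - 17/2*v**3 - 5/6*v**2 + 8/3*v - 35/3 → -17/2*v**3 + 21/2*v**2 + 6*v - 13
  leading term v**3: no divisor's leading term divides it; move -17/2*v**3 to the remainder.
  leading term v**2: no divisor's leading term divides it; move 21/2*v**2 to the remainder.
  leading term v: no divisor's leading term divides it; move 6*v to the remainder.
  leading term 1: no divisor's leading term divides it; move -13 to the remainder.
  remainder -17/2*v**3 + 21/2*v**2 + 6*v - 13 ≠ 0; add h_4 = -17/2*v**3 + 21/2*v**2 + 6*v - 13 to the basis.

The other S-polynomials (S(f_2,h_3), S(f_1,h_4), S(f_2,h_4), S(h_3,h_4)) all reduce to 0 modulo the current basis, so we have a Gröbner basis.
Inter-reduce: drop elements whose leading term is divisible by another's, tail-reduce, and make monic.
Reduced Gröbner basis: {u + 17/2*v**2 + 5/2*v - 1, v**3 - 21/17*v**2 - 12/17*v + 26/17}.

From the last basis element, v**3 - 21/17*v**2 - 12/17*v + 26/17 = 0, so v takes values in {-1, 19/17 - 9*I/17, 19/17 + 9*I/17}. Each choice, substituted upward through the basis, yields the corresponding point(s) of the solution set.
  v = -1: the earlier basis element becomes u + 5 = 0, giving u = -5 — point (-5, -1).
  v = 19/17 - 9*I/17: the earlier basis element becomes u + 341/34 - 387*I/34 = 0, giving u = -341/34 + 387*I/34 — point (-341/34 + 387*I/34, 19/17 - 9*I/17).
  v = 19/17 + 9*I/17: the earlier basis element becomes u + 341/34 + 387*I/34 = 0, giving u = -341/34 - 387*I/34 — point (-341/34 - 387*I/34, 19/17 + 9*I/17).
Each listed point satisfies every original equation (direct substitution).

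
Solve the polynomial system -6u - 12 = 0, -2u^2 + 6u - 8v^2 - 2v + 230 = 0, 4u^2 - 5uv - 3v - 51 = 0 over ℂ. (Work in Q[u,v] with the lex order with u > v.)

Compute a lex Gröbner basis by Buchberger's algorithm.
f_1 = -6u - 12, LT = u.
f_2 = -2u^2 + 6u - 8v^2 - 2v + 230, LT = u^2.
f_3 = 4u^2 - 5uv - 3v - 51, LT = u^2.

S(f_1,f_2): lcm = u^2. S = 5u - 4v^2 - v + 115.
  leading term u: subtract (-5/6)·f_1 from 5u - 4v^2 - v + 115 → -4v^2 - v + 105
  leading term v^2: no divisor's leading term divides it; move -4v^2 to the remainder.
  leading term v: no divisor's leading term divides it; move -v to the remainder.
  leading term 1: no divisor's leading term divides it; move 105 to the remainder.
  remainder -4v^2 - v + 105 ≠ 0; add h_4 = -4v^2 - v + 105 to the basis.

S(f_1,f_3): lcm = u^2. S = 5/4uv + 2u + 3/4v + 51/4.
  leading term uv: subtract (-5/24v)·f_1 from 5/4uv + 2u + 3/4v + 51/4 → 2u - 7/4v + 51/4
  leading term u: subtract (-1/3)·f_1 from 2u - 7/4v + 51/4 → -7/4v + 35/4
  leading term v: no divisor's leading term divides it; move -7/4v to the remainder.
  leading term 1: no divisor's leading term divides it; move 35/4 to the remainder.
  remainder -7/4v + 35/4 ≠ 0; add h_5 = -7/4v + 35/4 to the basis.

The other S-polynomials (S(f_2,f_3), S(f_1,h_4), S(f_2,h_4), S(f_3,h_4), S(f_1,h_5), S(f_2,h_5), S(f_3,h_5), S(h_4,h_5)) all reduce to 0 modulo the current basis, so we have a Gröbner basis.
Inter-reduce: drop elements whose leading term is divisible by another's, tail-reduce, and make monic.
Reduced Gröbner basis: {u + 2, v - 5}.

A lex Gröbner basis eliminates variables successively. Here v - 5 depends only on v, with roots {5}; lifting each root through the earlier basis elements recovers the full solutions.
  v = 5: the earlier basis element becomes u + 2 = 0, giving u = -2 — point (-2, 5).
Substituting each solution back into the original system confirms all equations vanish.

{(-2, 5)}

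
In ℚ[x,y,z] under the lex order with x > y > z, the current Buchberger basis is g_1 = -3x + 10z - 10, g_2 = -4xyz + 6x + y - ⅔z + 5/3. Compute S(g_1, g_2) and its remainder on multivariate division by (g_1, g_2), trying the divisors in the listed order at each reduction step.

S(g_1, g_2) = 3/2x - 10/3yz² + 10/3yz + ¼y - ⅙z + 5/12; remainder on division = -10/3yz² + 10/3yz + ¼y + 29/6z - 55/12.

lcm(LM(g_1), LM(g_2)) = xyz.
S = (lcm/LT(g_1))·g_1 − (lcm/LT(g_2))·g_2 = 3/2x - 10/3yz² + 10/3yz + ¼y - ⅙z + 5/12.
Reduce S modulo (g_1, g_2) in that order:
  leading term x: subtract (-½)·g_1 from 3/2x - 10/3yz² + 10/3yz + ¼y - ⅙z + 5/12 → -10/3yz² + 10/3yz + ¼y + 29/6z - 55/12
  leading term yz²: no divisor's leading term divides it; move -10/3yz² to the remainder.
  leading term yz: no divisor's leading term divides it; move 10/3yz to the remainder.
  leading term y: no divisor's leading term divides it; move ¼y to the remainder.
  leading term z: no divisor's leading term divides it; move 29/6z to the remainder.
  leading term 1: no divisor's leading term divides it; move -55/12 to the remainder.
The remainder -10/3yz² + 10/3yz + ¼y + 29/6z - 55/12 is nonzero, so it would be added as the next basis element.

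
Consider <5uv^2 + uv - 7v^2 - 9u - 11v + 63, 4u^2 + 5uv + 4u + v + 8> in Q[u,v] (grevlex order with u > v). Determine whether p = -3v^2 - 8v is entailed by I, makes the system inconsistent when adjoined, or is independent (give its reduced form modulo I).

Adjoining -3v^2 - 8v makes the ideal the whole ring: the system is inconsistent.

First compute the reduced Gröbner basis of I by Buchberger's algorithm.
f_1 = 5uv^2 + uv - 7v^2 - 9u - 11v + 63, LT = uv^2.
f_2 = 4u^2 + 5uv + 4u + v + 8, LT = u^2.

S(f_1,f_2): lcm = u^2v^2. S = -5/4uv^3 + 1/5u^2v - 12/5uv^2 - 1/4v^3 - 9/5u^2 - 11/5uv - 2v^2 + 63/5u.
  leading term uv^3: subtract (-1/4v)·f_1 from -5/4uv^3 + 1/5u^2v - 12/5uv^2 - 1/4v^3 - 9/5u^2 - 11/5uv - 2v^2 + 63/5u → 1/5u^2v - 43/20uv^2 - 2v^3 - 9/5u^2 - 89/20uv - 19/4v^2 + 63/5u + 63/4v
  leading term u^2v: subtract (1/20v)·f_2 from 1/5u^2v - 43/20uv^2 - 2v^3 - 9/5u^2 - 89/20uv - 19/4v^2 + 63/5u + 63/4v → -12/5uv^2 - 2v^3 - 9/5u^2 - 93/20uv - 24/5v^2 + 63/5u + 307/20v
  leading term uv^2: subtract (-12/25)·f_1 from -12/5uv^2 - 2v^3 - 9/5u^2 - 93/20uv - 24/5v^2 + 63/5u + 307/20v → -2v^3 - 9/5u^2 - 417/100uv - 204/25v^2 + 207/25u + 1007/100v + 756/25
  leading term v^3: no divisor's leading term divides it; move -2v^3 to the remainder.
  leading term u^2: subtract (-9/20)·f_2 from -9/5u^2 - 417/100uv - 204/25v^2 + 207/25u + 1007/100v + 756/25 → -48/25uv - 204/25v^2 + 252/25u + 263/25v + 846/25
  leading term uv: no divisor's leading term divides it; move -48/25uv to the remainder.
  leading term v^2: no divisor's leading term divides it; move -204/25v^2 to the remainder.
  leading term u: no divisor's leading term divides it; move 252/25u to the remainder.
  leading term v: no divisor's leading term divides it; move 263/25v to the remainder.
  leading term 1: no divisor's leading term divides it; move 846/25 to the remainder.
  remainder -2v^3 - 48/25uv - 204/25v^2 + 252/25u + 263/25v + 846/25 ≠ 0; add h_3 = -2v^3 - 48/25uv - 204/25v^2 + 252/25u + 263/25v + 846/25 to the basis.

The other S-polynomials (S(f_1,h_3), S(f_2,h_3)) all reduce to 0 modulo the current basis, so we have a Gröbner basis.
Inter-reduce: drop elements whose leading term is divisible by another's, tail-reduce, and make monic.
Reduced Gröbner basis: {uv^2 + 1/5uv - 7/5v^2 - 9/5u - 11/5v + 63/5, v^3 + 24/25uv + 102/25v^2 - 126/25u - 263/50v - 423/25, u^2 + 5/4uv + u + 1/4v + 2}.
Label its elements g_1 = uv^2 + 1/5uv - 7/5v^2 - 9/5u - 11/5v + 63/5, g_2 = v^3 + 24/25uv + 102/25v^2 - 126/25u - 263/50v - 423/25, g_3 = u^2 + 5/4uv + u + 1/4v + 2.

Reduce p = -3v^2 - 8v modulo G:
  leading term v^2: no divisor's leading term divides it; move -3v^2 to the remainder.
  leading term v: no divisor's leading term divides it; move -8v to the remainder.
  normal form = -3v^2 - 8v.
The normal form is nonzero, so p ∉ I. Since p minus its normal form lies in I, I + (p) = I + (r) where r = -3v^2 - 8v; decide whether this ideal is the whole ring.
Run Buchberger on G together with r (pairs among the g_i already reduce to 0 since G is a Gröbner basis):
g_1 = uv^2 + 1/5uv - 7/5v^2 - 9/5u - 11/5v + 63/5, LT = uv^2.
g_2 = v^3 + 24/25uv + 102/25v^2 - 126/25u - 263/50v - 423/25, LT = v^3.
g_3 = u^2 + 5/4uv + u + 1/4v + 2, LT = u^2.
r = -3v^2 - 8v, LT = v^2.

S(g_1,r): lcm = uv^2. S = -37/15uv - 7/5v^2 - 9/5u - 11/5v + 63/5.
  leading term uv: no divisor's leading term divides it; move -37/15uv to the remainder.
  leading term v^2: subtract (7/15)·r from -7/5v^2 - 9/5u - 11/5v + 63/5 → -9/5u + 23/15v + 63/5
  leading term u: no divisor's leading term divides it; move -9/5u to the remainder.
  leading term v: no divisor's leading term divides it; move 23/15v to the remainder.
  leading term 1: no divisor's leading term divides it; move 63/5 to the remainder.
  remainder -37/15uv - 9/5u + 23/15v + 63/5 ≠ 0; add m_5 = -37/15uv - 9/5u + 23/15v + 63/5 to the basis.

S(g_2,r): lcm = v^3. S = 24/25uv + 106/75v^2 - 126/25u - 263/50v - 423/25.
  leading term uv: subtract (-72/185)·m_5 from 24/25uv + 106/75v^2 - 126/25u - 263/50v - 423/25 → 106/75v^2 - 1062/185u - 8627/1850v - 2223/185
  leading term v^2: subtract (-106/225)·r from 106/75v^2 - 1062/185u - 8627/1850v - 2223/185 → -1062/185u - 28079/3330v - 2223/185
  leading term u: no divisor's leading term divides it; move -1062/185u to the remainder.
  leading term v: no divisor's leading term divides it; move -28079/3330v to the remainder.
  leading term 1: no divisor's leading term divides it; move -2223/185 to the remainder.
  remainder -1062/185u - 28079/3330v - 2223/185 ≠ 0; add m_6 = -1062/185u - 28079/3330v - 2223/185 to the basis.

S(g_1,m_5): lcm = uv^2. S = -98/185uv - 144/185v^2 - 9/5u + 538/185v + 63/5.
  leading term uv: subtract (294/1369)·m_5 from -98/185uv - 144/185v^2 - 9/5u + 538/185v + 63/5 → -144/185v^2 - 1935/1369u + 17652/6845v + 13545/1369
  leading term v^2: subtract (48/185)·r from -144/185v^2 - 1935/1369u + 17652/6845v + 13545/1369 → -1935/1369u + 6372/1369v + 13545/1369
  leading term u: subtract (1075/4366)·m_6 from -1935/1369u + 6372/1369v + 13545/1369 → 528949/78588v + 56115/4366
  leading term v: no divisor's leading term divides it; move 528949/78588v to the remainder.
  leading term 1: no divisor's leading term divides it; move 56115/4366 to the remainder.
  remainder 528949/78588v + 56115/4366 ≠ 0; add m_7 = 528949/78588v + 56115/4366 to the basis.

S(g_1,m_6): lcm = uv^2. S = -28079/19116v^3 + 1/5uv - 2061/590v^2 - 9/5u - 11/5v + 63/5.
  leading term v^3: subtract (-28079/19116)·g_2 from -28079/19116v^3 + 1/5uv - 2061/590v^2 - 9/5u - 11/5v + 63/5 → 64123/39825uv + 99554/39825v^2 - 244343/26550u - 9487537/955800v - 650653/53100
  leading term uv: subtract (-64123/98235)·m_5 from 64123/39825uv + 99554/39825v^2 - 244343/26550u - 9487537/955800v - 650653/53100 → 99554/39825v^2 - 34559/3330u - 315642973/35364600v - 1583033/392940
  leading term v^2: subtract (-99554/119475)·r from 99554/39825v^2 - 34559/3330u - 315642973/35364600v - 1583033/392940 → -34559/3330u - 1361449/87320v - 1583033/392940
  leading term u: subtract (34559/19116)·m_6 from -34559/3330u - 1361449/87320v - 1583033/392940 → -14942/43011v + 1044/59
  leading term v: subtract (-2211416/42844869)·m_7 from -14942/43011v + 1044/59 → 5156331544/280871919
  leading term 1: no divisor's leading term divides it; move 5156331544/280871919 to the remainder.
  remainder 5156331544/280871919 ≠ 0; add m_8 = 5156331544/280871919 to the basis.

The other S-polynomials (S(g_1,g_2), S(g_1,g_3), S(g_2,g_3), S(g_3,r), S(g_2,m_5), S(g_3,m_5), S(r,m_5), S(g_2,m_6), S(g_3,m_6), S(r,m_6), S(m_5,m_6), S(g_1,m_7), S(g_2,m_7), S(g_3,m_7), S(r,m_7), S(m_5,m_7), S(m_6,m_7), S(g_1,m_8), S(g_2,m_8), S(g_3,m_8), S(r,m_8), S(m_5,m_8), S(m_6,m_8), S(m_7,m_8)) all reduce to 0 modulo the current basis, so we have a Gröbner basis.
Inter-reduce: drop elements whose leading term is divisible by another's, tail-reduce, and make monic.
Reduced Gröbner basis: {1}.
The reduced Gröbner basis of I + (p) is {1}: the ideal is the whole ring, so the enlarged system has no common solution — adjoining p is inconsistent.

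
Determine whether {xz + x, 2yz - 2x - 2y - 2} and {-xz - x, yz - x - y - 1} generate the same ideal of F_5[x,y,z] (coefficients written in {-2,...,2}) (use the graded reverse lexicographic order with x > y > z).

Yes, the ideals are equal.

Since reduced Gröbner bases are canonical representatives of ideals under a given ordering, it suffices to compute and compare them.
Buchberger on the first generating set:
f_1 = xz + x, LT = xz.
f_2 = 2yz - 2x - 2y - 2, LT = yz.

S(f_1,f_2): lcm = xyz. S = x^2 + 2xy + x.
  leading term x^2: no divisor's leading term divides it; move x^2 to the remainder.
  leading term xy: no divisor's leading term divides it; move 2xy to the remainder.
  leading term x: no divisor's leading term divides it; move x to the remainder.
  remainder x^2 + 2xy + x ≠ 0; add g_3 = x^2 + 2xy + x to the basis.

The other S-polynomials (S(f_1,g_3), S(f_2,g_3)) all reduce to 0 modulo the current basis, so we have a Gröbner basis.
Inter-reduce: drop elements whose leading term is divisible by another's, tail-reduce, and make monic.
Reduced Gröbner basis: {x^2 + 2xy + x, xz + x, yz - x - y - 1}.

Buchberger on the second generating set:
h_1 = -xz - x, LT = xz.
h_2 = yz - x - y - 1, LT = yz.

S(h_1,h_2): lcm = xyz. S = x^2 + 2xy + x.
  leading term x^2: no divisor's leading term divides it; move x^2 to the remainder.
  leading term xy: no divisor's leading term divides it; move 2xy to the remainder.
  leading term x: no divisor's leading term divides it; move x to the remainder.
  remainder x^2 + 2xy + x ≠ 0; add k_3 = x^2 + 2xy + x to the basis.

The other S-polynomials (S(h_1,k_3), S(h_2,k_3)) all reduce to 0 modulo the current basis, so we have a Gröbner basis.
Inter-reduce: drop elements whose leading term is divisible by another's, tail-reduce, and make monic.
Reduced Gröbner basis: {x^2 + 2xy + x, xz + x, yz - x - y - 1}.

Same reduced basis, so the two generating sets span the same ideal.
The choice of monomial ordering does not affect the verdict — as long as both bases are computed under the same ordering, their equality decides ideal equality.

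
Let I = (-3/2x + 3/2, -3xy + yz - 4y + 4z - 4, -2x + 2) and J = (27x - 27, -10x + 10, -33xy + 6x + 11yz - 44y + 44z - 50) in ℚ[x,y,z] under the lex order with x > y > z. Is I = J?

Yes, the ideals are equal.

Two ideals are equal iff their reduced Gröbner bases coincide (the reduced basis is unique for a fixed ordering).
Buchberger on the first generating set:
f_1 = -3/2x + 3/2, LT = x.
f_2 = -3xy + yz - 4y + 4z - 4, LT = xy.
f_3 = -2x + 2, LT = x.

S(f_1,f_2): lcm = xy. S = ⅓yz - 7/3y + 4/3z - 4/3.
  leading term yz: no divisor's leading term divides it; move ⅓yz to the remainder.
  leading term y: no divisor's leading term divides it; move -7/3y to the remainder.
  leading term z: no divisor's leading term divides it; move 4/3z to the remainder.
  leading term 1: no divisor's leading term divides it; move -4/3 to the remainder.
  remainder ⅓yz - 7/3y + 4/3z - 4/3 ≠ 0; add g_4 = ⅓yz - 7/3y + 4/3z - 4/3 to the basis.

The other S-polynomials (S(f_1,f_3), S(f_2,f_3), S(f_1,g_4), S(f_2,g_4), S(f_3,g_4)) all reduce to 0 modulo the current basis, so we have a Gröbner basis.
Inter-reduce: drop elements whose leading term is divisible by another's, tail-reduce, and make monic.
Reduced Gröbner basis: {x - 1, yz - 7y + 4z - 4}.

Buchberger on the second generating set:
h_1 = 27x - 27, LT = x.
h_2 = -10x + 10, LT = x.
h_3 = -33xy + 6x + 11yz - 44y + 44z - 50, LT = xy.

S(h_1,h_3): lcm = xy. S = 2/11x + ⅓yz - 7/3y + 4/3z - 50/33.
  leading term x: subtract (2/297)·h_1 from 2/11x + ⅓yz - 7/3y + 4/3z - 50/33 → ⅓yz - 7/3y + 4/3z - 4/3
  leading term yz: no divisor's leading term divides it; move ⅓yz to the remainder.
  leading term y: no divisor's leading term divides it; move -7/3y to the remainder.
  leading term z: no divisor's leading term divides it; move 4/3z to the remainder.
  leading term 1: no divisor's leading term divides it; move -4/3 to the remainder.
  remainder ⅓yz - 7/3y + 4/3z - 4/3 ≠ 0; add k_4 = ⅓yz - 7/3y + 4/3z - 4/3 to the basis.

The other S-polynomials (S(h_1,h_2), S(h_2,h_3), S(h_1,k_4), S(h_2,k_4), S(h_3,k_4)) all reduce to 0 modulo the current basis, so we have a Gröbner basis.
Inter-reduce: drop elements whose leading term is divisible by another's, tail-reduce, and make monic.
Reduced Gröbner basis: {x - 1, yz - 7y + 4z - 4}.

These coincide, so the ideals are equal.
The choice of monomial ordering does not affect the verdict — as long as both bases are computed under the same ordering, their equality decides ideal equality.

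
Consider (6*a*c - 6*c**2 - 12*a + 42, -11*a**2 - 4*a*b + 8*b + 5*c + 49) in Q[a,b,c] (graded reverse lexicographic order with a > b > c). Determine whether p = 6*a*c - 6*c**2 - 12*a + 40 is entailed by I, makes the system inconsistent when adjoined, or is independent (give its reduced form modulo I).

First compute the reduced Gröbner basis of I by Buchberger's algorithm.
f_1 = 6*a*c - 6*c**2 - 12*a + 42, LT = a*c.
f_2 = -11*a**2 - 4*a*b + 8*b + 5*c + 49, LT = a**2.

S(f_1,f_2): lcm = a**2*c. S = -4/11*a*b*c - a*c**2 - 2*a**2 + 8/11*b*c + 5/11*c**2 + 7*a + 49/11*c.
  leading term a*b*c: subtract (-2/33*b)·f_1 from -4/11*a*b*c - a*c**2 - 2*a**2 + 8/11*b*c + 5/11*c**2 + 7*a + 49/11*c → -a*c**2 - 4/11*b*c**2 - 2*a**2 - 8/11*a*b + 8/11*b*c + 5/11*c**2 + 7*a + 28/11*b + 49/11*c
  leading term a*c**2: subtract (-1/6*c)·f_1 from -a*c**2 - 4/11*b*c**2 - 2*a**2 - 8/11*a*b + 8/11*b*c + 5/11*c**2 + 7*a + 28/11*b + 49/11*c → -4/11*b*c**2 - c**3 - 2*a**2 - 8/11*a*b - 2*a*c + 8/11*b*c + 5/11*c**2 + 7*a + 28/11*b + 126/11*c
  leading term b*c**2: no divisor's leading term divides it; move -4/11*b*c**2 to the remainder.
  leading term c**3: no divisor's leading term divides it; move -c**3 to the remainder.
  leading term a**2: subtract (2/11)·f_2 from -2*a**2 - 8/11*a*b - 2*a*c + 8/11*b*c + 5/11*c**2 + 7*a + 28/11*b + 126/11*c → -2*a*c + 8/11*b*c + 5/11*c**2 + 7*a + 12/11*b + 116/11*c - 98/11
  leading term a*c: subtract (-1/3)·f_1 from -2*a*c + 8/11*b*c + 5/11*c**2 + 7*a + 12/11*b + 116/11*c - 98/11 → 8/11*b*c - 17/11*c**2 + 3*a + 12/11*b + 116/11*c + 56/11
  leading term b*c: no divisor's leading term divides it; move 8/11*b*c to the remainder.
  leading term c**2: no divisor's leading term divides it; move -17/11*c**2 to the remainder.
  leading term a: no divisor's leading term divides it; move 3*a to the remainder.
  leading term b: no divisor's leading term divides it; move 12/11*b to the remainder.
  leading term c: no divisor's leading term divides it; move 116/11*c to the remainder.
  leading term 1: no divisor's leading term divides it; move 56/11 to the remainder.
  remainder -4/11*b*c**2 - c**3 + 8/11*b*c - 17/11*c**2 + 3*a + 12/11*b + 116/11*c + 56/11 ≠ 0; add h_3 = -4/11*b*c**2 - c**3 + 8/11*b*c - 17/11*c**2 + 3*a + 12/11*b + 116/11*c + 56/11 to the basis.

S(f_1,h_3): lcm = a*b*c**2. S = -11/4*a*c**3 - b*c**3 - 17/4*a*c**2 + 33/4*a**2 + 3*a*b + 29*a*c + 7*b*c + 14*a.
  leading term a*c**3: subtract (-11/24*c**2)·f_1 from -11/4*a*c**3 - b*c**3 - 17/4*a*c**2 + 33/4*a**2 + 3*a*b + 29*a*c + 7*b*c + 14*a → -b*c**3 - 11/4*c**4 - 39/4*a*c**2 + 33/4*a**2 + 3*a*b + 29*a*c + 7*b*c + 77/4*c**2 + 14*a
  leading term b*c**3: subtract (11/4*c)·h_3 from -b*c**3 - 11/4*c**4 - 39/4*a*c**2 + 33/4*a**2 + 3*a*b + 29*a*c + 7*b*c + 77/4*c**2 + 14*a → -39/4*a*c**2 - 2*b*c**2 + 17/4*c**3 + 33/4*a**2 + 3*a*b + 83/4*a*c + 4*b*c - 39/4*c**2 + 14*a - 14*c
  leading term a*c**2: subtract (-13/8*c)·f_1 from -39/4*a*c**2 - 2*b*c**2 + 17/4*c**3 + 33/4*a**2 + 3*a*b + 83/4*a*c + 4*b*c - 39/4*c**2 + 14*a - 14*c → -2*b*c**2 - 11/2*c**3 + 33/4*a**2 + 3*a*b + 5/4*a*c + 4*b*c - 39/4*c**2 + 14*a + 217/4*c
  leading term b*c**2: subtract (11/2)·h_3 from -2*b*c**2 - 11/2*c**3 + 33/4*a**2 + 3*a*b + 5/4*a*c + 4*b*c - 39/4*c**2 + 14*a + 217/4*c → 33/4*a**2 + 3*a*b + 5/4*a*c - 5/4*c**2 - 5/2*a - 6*b - 15/4*c - 28
  leading term a**2: subtract (-3/4)·f_2 from 33/4*a**2 + 3*a*b + 5/4*a*c - 5/4*c**2 - 5/2*a - 6*b - 15/4*c - 28 → 5/4*a*c - 5/4*c**2 - 5/2*a + 35/4
  leading term a*c: subtract (5/24)·f_1 from 5/4*a*c - 5/4*c**2 - 5/2*a + 35/4 → 0
  remainder 0.

S(f_2,h_3): leading monomials are coprime, so the S-polynomial reduces to 0 (Buchberger's first criterion).
Every S-polynomial of the final basis reduces to 0, so we have a Gröbner basis.
Inter-reduce: drop elements whose leading term is divisible by another's, tail-reduce, and make monic.
Reduced Gröbner basis: {b*c**2 + 11/4*c**3 - 2*b*c + 17/4*c**2 - 33/4*a - 3*b - 29*c - 14, a**2 + 4/11*a*b - 8/11*b - 5/11*c - 49/11, a*c - c**2 - 2*a + 7}.
Label its elements g_1 = b*c**2 + 11/4*c**3 - 2*b*c + 17/4*c**2 - 33/4*a - 3*b - 29*c - 14, g_2 = a**2 + 4/11*a*b - 8/11*b - 5/11*c - 49/11, g_3 = a*c - c**2 - 2*a + 7.

Reduce p = 6*a*c - 6*c**2 - 12*a + 40 modulo G:
  leading term a*c: subtract (6)·g_3 from 6*a*c - 6*c**2 - 12*a + 40 → -2
  leading term 1: no divisor's leading term divides it; move -2 to the remainder.
  normal form = -2.
The normal form is nonzero, so p ∉ I. Since p minus its normal form lies in I, I + (p) = I + (r) where r = -2; decide whether this ideal is the whole ring.
Here r = -2 is a nonzero constant, hence a unit: 1 ∈ I + (p), the Gröbner basis of I + (p) is {1}, and the enlarged system has no common solution — adjoining p is inconsistent.

Adjoining 6*a*c - 6*c**2 - 12*a + 40 makes the ideal the whole ring: the system is inconsistent.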